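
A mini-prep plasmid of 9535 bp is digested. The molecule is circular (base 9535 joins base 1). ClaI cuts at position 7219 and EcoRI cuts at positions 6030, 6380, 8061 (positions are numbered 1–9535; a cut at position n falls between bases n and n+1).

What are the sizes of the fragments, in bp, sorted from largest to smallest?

Combined cut positions (sorted): 6030, 6380, 7219, 8061.
Circular molecule, 4 cuts → 4 fragments:
  6380 − 6030 = 350 bp
  7219 − 6380 = 839 bp
  8061 − 7219 = 842 bp
  wrap: 9535 − 8061 + 6030 = 7504 bp
Sorted largest to smallest: 7504, 842, 839, 350 bp.

7504, 842, 839, 350 bp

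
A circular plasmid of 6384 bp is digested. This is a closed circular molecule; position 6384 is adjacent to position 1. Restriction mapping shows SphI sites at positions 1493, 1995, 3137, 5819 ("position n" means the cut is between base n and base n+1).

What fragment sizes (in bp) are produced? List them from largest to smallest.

2682, 2058, 1142, 502 bp

Circular molecule, 4 cuts → 4 fragments:
  1995 − 1493 = 502 bp
  3137 − 1995 = 1142 bp
  5819 − 3137 = 2682 bp
  wrap: 6384 − 5819 + 1493 = 2058 bp
Sorted largest to smallest: 2682, 2058, 1142, 502 bp.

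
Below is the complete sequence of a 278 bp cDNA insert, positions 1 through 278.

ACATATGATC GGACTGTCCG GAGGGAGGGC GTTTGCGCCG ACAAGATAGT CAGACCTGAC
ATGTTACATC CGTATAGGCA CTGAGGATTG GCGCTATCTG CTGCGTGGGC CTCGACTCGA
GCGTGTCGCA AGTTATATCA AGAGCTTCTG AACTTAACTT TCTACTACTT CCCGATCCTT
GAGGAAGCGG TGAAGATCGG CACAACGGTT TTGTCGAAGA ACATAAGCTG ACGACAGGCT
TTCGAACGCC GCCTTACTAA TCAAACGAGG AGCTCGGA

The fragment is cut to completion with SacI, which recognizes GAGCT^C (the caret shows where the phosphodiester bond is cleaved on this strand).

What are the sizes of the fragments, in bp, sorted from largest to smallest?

274, 4 bp

The SacI site (GAGCTC) starts at position 270.
SacI cuts after base 5 of each site (before the last base), so after position 274.
Linear molecule, 1 cut → 2 fragments:
  1–274 → 274 bp
  275–278 → 4 bp
Sorted largest to smallest: 274, 4 bp.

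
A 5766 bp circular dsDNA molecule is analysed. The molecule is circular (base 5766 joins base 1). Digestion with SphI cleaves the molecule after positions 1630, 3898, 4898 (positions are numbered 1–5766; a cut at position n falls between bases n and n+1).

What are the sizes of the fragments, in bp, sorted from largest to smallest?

2498, 2268, 1000 bp

Circular molecule, 3 cuts → 3 fragments:
  3898 − 1630 = 2268 bp
  4898 − 3898 = 1000 bp
  wrap: 5766 − 4898 + 1630 = 2498 bp
Sorted largest to smallest: 2498, 2268, 1000 bp.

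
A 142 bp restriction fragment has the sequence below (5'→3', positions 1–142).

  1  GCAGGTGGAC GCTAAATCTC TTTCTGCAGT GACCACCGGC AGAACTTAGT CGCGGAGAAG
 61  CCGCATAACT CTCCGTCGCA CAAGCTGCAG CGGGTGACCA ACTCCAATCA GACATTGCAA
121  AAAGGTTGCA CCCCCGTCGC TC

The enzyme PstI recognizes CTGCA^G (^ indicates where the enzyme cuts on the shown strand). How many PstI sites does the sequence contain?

CTGCAG occurs starting at positions 24, 85.
PstI cuts at 2 sites.

2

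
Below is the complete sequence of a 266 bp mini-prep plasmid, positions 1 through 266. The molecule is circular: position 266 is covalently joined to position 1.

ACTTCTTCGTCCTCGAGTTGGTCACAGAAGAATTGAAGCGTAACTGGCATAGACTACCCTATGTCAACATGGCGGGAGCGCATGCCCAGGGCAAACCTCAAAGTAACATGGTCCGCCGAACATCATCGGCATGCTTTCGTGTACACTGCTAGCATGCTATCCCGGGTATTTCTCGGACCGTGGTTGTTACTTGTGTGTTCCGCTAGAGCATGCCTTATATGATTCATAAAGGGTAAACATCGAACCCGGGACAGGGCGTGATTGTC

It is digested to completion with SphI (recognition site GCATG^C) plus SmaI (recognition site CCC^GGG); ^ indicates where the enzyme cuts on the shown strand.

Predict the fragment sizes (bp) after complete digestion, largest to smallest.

103, 49, 49, 35, 23, 7 bp

SphI sites (GCATGC) start at positions 80, 129, 152, 208.
SphI cuts after base 5 of each site (before the last base), so after positions 84, 133, 156, 212.
SmaI sites (CCCGGG) start at positions 161, 245.
SmaI cuts after base 3 of each site, so after positions 163, 247.
Combined cut positions: 84, 133, 156, 163, 212, 247.
Circular molecule, 6 cuts → 6 fragments:
  85–133 → 49 bp
  134–156 → 23 bp
  157–163 → 7 bp
  164–212 → 49 bp
  213–247 → 35 bp
  248–266 then 1–84 → 19 + 84 = 103 bp
Sorted largest to smallest: 103, 49, 49, 35, 23, 7 bp.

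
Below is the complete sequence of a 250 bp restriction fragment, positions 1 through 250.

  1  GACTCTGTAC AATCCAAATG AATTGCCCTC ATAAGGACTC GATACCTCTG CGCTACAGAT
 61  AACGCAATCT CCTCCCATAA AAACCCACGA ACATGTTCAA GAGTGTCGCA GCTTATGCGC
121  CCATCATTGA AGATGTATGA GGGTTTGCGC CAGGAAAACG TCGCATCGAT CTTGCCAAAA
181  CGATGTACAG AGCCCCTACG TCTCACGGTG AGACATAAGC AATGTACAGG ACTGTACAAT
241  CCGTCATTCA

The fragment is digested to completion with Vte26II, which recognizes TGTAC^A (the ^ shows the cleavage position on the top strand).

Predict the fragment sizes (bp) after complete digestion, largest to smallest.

Vte26II sites (TGTACA) start at positions 6, 184, 223, 233.
Vte26II cuts after base 5 of each site (before the last base), so after positions 10, 188, 227, 237.
Linear molecule, 4 cuts → 5 fragments:
  1–10 → 10 bp
  11–188 → 178 bp
  189–227 → 39 bp
  228–237 → 10 bp
  238–250 → 13 bp
Sorted largest to smallest: 178, 39, 13, 10, 10 bp.

178, 39, 13, 10, 10 bp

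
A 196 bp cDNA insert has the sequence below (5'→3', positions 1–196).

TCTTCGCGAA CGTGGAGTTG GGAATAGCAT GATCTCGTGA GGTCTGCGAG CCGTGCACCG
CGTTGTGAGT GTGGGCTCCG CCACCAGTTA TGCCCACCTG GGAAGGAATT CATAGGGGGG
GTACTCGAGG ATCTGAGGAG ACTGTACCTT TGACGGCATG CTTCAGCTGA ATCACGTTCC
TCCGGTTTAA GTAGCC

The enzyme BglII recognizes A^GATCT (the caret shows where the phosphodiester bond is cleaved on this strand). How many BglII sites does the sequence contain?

No occurrence of AGATCT is present in the sequence.
BglII does not cut: 0 sites.

0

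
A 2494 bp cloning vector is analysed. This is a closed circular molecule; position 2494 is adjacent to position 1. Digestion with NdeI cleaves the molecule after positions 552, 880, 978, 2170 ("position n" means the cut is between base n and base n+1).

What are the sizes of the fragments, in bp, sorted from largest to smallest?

Circular molecule, 4 cuts → 4 fragments:
  880 − 552 = 328 bp
  978 − 880 = 98 bp
  2170 − 978 = 1192 bp
  wrap: 2494 − 2170 + 552 = 876 bp
Sorted largest to smallest: 1192, 876, 328, 98 bp.

1192, 876, 328, 98 bp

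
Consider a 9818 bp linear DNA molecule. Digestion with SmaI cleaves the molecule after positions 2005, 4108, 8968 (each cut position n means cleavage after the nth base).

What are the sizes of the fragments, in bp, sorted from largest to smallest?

4860, 2103, 2005, 850 bp

Linear molecule, 3 cuts → 4 fragments:
  2005 − 0 = 2005 bp
  4108 − 2005 = 2103 bp
  8968 − 4108 = 4860 bp
  9818 − 8968 = 850 bp
Sorted largest to smallest: 4860, 2103, 2005, 850 bp.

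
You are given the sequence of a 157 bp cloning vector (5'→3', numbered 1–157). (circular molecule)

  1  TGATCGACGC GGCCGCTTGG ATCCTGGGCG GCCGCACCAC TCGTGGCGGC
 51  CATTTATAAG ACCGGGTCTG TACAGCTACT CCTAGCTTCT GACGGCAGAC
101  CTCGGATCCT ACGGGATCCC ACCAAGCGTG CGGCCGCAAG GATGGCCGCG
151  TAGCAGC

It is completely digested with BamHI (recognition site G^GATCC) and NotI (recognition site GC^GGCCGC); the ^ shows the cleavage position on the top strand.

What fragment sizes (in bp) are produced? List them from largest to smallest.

75, 36, 17, 10, 10, 9 bp

BamHI sites (GGATCC) start at positions 19, 104, 114.
BamHI cuts after the first base of each site, so after positions 19, 104, 114.
NotI sites (GCGGCCGC) start at positions 9, 28, 130.
NotI cuts after base 2 of each site, so after positions 10, 29, 131.
Combined cut positions: 10, 19, 29, 104, 114, 131.
Circular molecule, 6 cuts → 6 fragments:
  11–19 → 9 bp
  20–29 → 10 bp
  30–104 → 75 bp
  105–114 → 10 bp
  115–131 → 17 bp
  132–157 then 1–10 → 26 + 10 = 36 bp
Sorted largest to smallest: 75, 36, 17, 10, 10, 9 bp.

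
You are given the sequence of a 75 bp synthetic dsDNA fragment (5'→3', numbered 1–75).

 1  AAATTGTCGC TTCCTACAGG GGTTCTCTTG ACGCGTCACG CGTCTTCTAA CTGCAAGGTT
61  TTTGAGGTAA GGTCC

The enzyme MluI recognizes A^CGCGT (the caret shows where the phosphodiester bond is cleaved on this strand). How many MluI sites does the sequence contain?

2

ACGCGT occurs starting at positions 31, 38.
MluI cuts at 2 sites.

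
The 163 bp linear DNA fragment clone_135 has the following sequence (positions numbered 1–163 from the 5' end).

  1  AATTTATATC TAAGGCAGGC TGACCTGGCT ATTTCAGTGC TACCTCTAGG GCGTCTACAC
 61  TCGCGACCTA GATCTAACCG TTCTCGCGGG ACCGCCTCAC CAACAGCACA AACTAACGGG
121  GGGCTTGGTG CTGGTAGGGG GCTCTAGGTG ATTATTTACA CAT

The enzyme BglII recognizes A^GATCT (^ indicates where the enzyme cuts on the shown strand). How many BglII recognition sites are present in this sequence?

1

AGATCT occurs starting at position 70.
BglII cuts at 1 site.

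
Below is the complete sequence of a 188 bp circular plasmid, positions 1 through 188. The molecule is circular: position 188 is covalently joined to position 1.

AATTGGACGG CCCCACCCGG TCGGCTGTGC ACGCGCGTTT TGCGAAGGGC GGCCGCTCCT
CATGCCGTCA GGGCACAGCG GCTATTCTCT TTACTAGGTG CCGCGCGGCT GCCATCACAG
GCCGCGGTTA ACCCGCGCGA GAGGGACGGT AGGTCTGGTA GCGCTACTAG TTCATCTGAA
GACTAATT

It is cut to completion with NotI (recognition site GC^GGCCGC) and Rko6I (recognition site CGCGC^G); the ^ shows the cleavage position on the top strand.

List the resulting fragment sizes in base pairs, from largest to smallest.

86, 56, 32, 14 bp

The NotI site (GCGGCCGC) starts at position 49.
NotI cuts after base 2 of each site, so after position 50.
Rko6I sites (CGCGCG) start at positions 32, 102, 134.
Rko6I cuts after base 5 of each site (before the last base), so after positions 36, 106, 138.
Combined cut positions: 36, 50, 106, 138.
Circular molecule, 4 cuts → 4 fragments:
  37–50 → 14 bp
  51–106 → 56 bp
  107–138 → 32 bp
  139–188 then 1–36 → 50 + 36 = 86 bp
Sorted largest to smallest: 86, 56, 32, 14 bp.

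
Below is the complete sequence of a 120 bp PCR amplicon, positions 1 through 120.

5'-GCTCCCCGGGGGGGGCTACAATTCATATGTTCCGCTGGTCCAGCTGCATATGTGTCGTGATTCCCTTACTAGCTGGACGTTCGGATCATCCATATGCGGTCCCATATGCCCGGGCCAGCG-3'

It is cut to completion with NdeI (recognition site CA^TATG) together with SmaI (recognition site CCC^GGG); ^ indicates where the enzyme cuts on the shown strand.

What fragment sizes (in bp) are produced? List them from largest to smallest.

NdeI sites (CATATG) start at positions 24, 47, 91, 103.
NdeI cuts after base 2 of each site, so after positions 25, 48, 92, 104.
SmaI sites (CCCGGG) start at positions 5, 109.
SmaI cuts after base 3 of each site, so after positions 7, 111.
Combined cut positions: 7, 25, 48, 92, 104, 111.
Linear molecule, 6 cuts → 7 fragments:
  1–7 → 7 bp
  8–25 → 18 bp
  26–48 → 23 bp
  49–92 → 44 bp
  93–104 → 12 bp
  105–111 → 7 bp
  112–120 → 9 bp
Sorted largest to smallest: 44, 23, 18, 12, 9, 7, 7 bp.

44, 23, 18, 12, 9, 7, 7 bp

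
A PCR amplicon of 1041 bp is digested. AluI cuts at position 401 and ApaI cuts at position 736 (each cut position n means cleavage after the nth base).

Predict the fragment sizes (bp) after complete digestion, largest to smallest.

Combined cut positions (sorted): 401, 736.
Linear molecule, 2 cuts → 3 fragments:
  401 − 0 = 401 bp
  736 − 401 = 335 bp
  1041 − 736 = 305 bp
Sorted largest to smallest: 401, 335, 305 bp.

401, 335, 305 bp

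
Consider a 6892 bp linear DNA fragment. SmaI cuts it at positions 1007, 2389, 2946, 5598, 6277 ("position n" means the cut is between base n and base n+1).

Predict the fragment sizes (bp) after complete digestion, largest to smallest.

2652, 1382, 1007, 679, 615, 557 bp

Linear molecule, 5 cuts → 6 fragments:
  1007 − 0 = 1007 bp
  2389 − 1007 = 1382 bp
  2946 − 2389 = 557 bp
  5598 − 2946 = 2652 bp
  6277 − 5598 = 679 bp
  6892 − 6277 = 615 bp
Sorted largest to smallest: 2652, 1382, 1007, 679, 615, 557 bp.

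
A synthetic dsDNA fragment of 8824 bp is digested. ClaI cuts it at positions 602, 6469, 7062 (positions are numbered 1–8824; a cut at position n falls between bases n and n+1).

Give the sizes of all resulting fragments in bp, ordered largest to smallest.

Linear molecule, 3 cuts → 4 fragments:
  602 − 0 = 602 bp
  6469 − 602 = 5867 bp
  7062 − 6469 = 593 bp
  8824 − 7062 = 1762 bp
Sorted largest to smallest: 5867, 1762, 602, 593 bp.

5867, 1762, 602, 593 bp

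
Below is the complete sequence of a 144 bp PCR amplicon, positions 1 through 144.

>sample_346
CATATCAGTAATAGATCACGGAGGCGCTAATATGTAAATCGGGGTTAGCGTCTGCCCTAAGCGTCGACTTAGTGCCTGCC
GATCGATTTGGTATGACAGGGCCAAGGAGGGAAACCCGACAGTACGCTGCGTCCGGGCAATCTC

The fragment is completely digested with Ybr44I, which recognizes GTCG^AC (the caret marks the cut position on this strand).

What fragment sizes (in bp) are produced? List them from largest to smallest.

78, 66 bp

The Ybr44I site (GTCGAC) starts at position 63.
Ybr44I cuts after base 4 of each site, so after position 66.
Linear molecule, 1 cut → 2 fragments:
  1–66 → 66 bp
  67–144 → 78 bp
Sorted largest to smallest: 78, 66 bp.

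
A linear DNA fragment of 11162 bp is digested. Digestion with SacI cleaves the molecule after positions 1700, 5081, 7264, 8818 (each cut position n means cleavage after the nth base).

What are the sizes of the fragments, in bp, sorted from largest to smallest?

Linear molecule, 4 cuts → 5 fragments:
  1700 − 0 = 1700 bp
  5081 − 1700 = 3381 bp
  7264 − 5081 = 2183 bp
  8818 − 7264 = 1554 bp
  11162 − 8818 = 2344 bp
Sorted largest to smallest: 3381, 2344, 2183, 1700, 1554 bp.

3381, 2344, 2183, 1700, 1554 bp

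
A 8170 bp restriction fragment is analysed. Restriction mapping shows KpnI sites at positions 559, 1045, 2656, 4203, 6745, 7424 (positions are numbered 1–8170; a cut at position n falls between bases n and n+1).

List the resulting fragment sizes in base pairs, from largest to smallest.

Linear molecule, 6 cuts → 7 fragments:
  559 − 0 = 559 bp
  1045 − 559 = 486 bp
  2656 − 1045 = 1611 bp
  4203 − 2656 = 1547 bp
  6745 − 4203 = 2542 bp
  7424 − 6745 = 679 bp
  8170 − 7424 = 746 bp
Sorted largest to smallest: 2542, 1611, 1547, 746, 679, 559, 486 bp.

2542, 1611, 1547, 746, 679, 559, 486 bp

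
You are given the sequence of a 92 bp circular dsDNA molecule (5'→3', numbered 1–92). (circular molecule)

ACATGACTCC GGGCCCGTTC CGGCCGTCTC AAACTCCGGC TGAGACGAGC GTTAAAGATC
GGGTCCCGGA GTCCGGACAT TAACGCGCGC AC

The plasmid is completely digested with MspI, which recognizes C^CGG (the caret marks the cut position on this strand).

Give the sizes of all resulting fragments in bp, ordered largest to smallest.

MspI sites (CCGG) start at positions 9, 20, 36, 66, 73.
MspI cuts after the first base of each site, so after positions 9, 20, 36, 66, 73.
Circular molecule, 5 cuts → 5 fragments:
  10–20 → 11 bp
  21–36 → 16 bp
  37–66 → 30 bp
  67–73 → 7 bp
  74–92 then 1–9 → 19 + 9 = 28 bp
Sorted largest to smallest: 30, 28, 16, 11, 7 bp.

30, 28, 16, 11, 7 bp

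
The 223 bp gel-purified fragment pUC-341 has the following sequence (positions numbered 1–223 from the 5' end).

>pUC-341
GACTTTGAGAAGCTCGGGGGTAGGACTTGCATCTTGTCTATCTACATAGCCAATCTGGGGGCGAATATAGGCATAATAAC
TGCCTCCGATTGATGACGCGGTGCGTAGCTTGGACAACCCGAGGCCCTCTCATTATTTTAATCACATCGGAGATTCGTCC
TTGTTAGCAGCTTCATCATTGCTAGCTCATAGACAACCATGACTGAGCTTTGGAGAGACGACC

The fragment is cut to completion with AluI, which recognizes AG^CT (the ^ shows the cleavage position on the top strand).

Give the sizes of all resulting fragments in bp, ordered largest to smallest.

AluI sites (AGCT) start at positions 11, 107, 169, 184, 206.
AluI cuts after base 2 of each site, so after positions 12, 108, 170, 185, 207.
Linear molecule, 5 cuts → 6 fragments:
  1–12 → 12 bp
  13–108 → 96 bp
  109–170 → 62 bp
  171–185 → 15 bp
  186–207 → 22 bp
  208–223 → 16 bp
Sorted largest to smallest: 96, 62, 22, 16, 15, 12 bp.

96, 62, 22, 16, 15, 12 bp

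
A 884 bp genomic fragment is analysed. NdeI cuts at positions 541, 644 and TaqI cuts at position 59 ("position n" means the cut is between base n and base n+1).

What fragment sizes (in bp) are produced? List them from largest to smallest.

482, 240, 103, 59 bp

Combined cut positions (sorted): 59, 541, 644.
Linear molecule, 3 cuts → 4 fragments:
  59 − 0 = 59 bp
  541 − 59 = 482 bp
  644 − 541 = 103 bp
  884 − 644 = 240 bp
Sorted largest to smallest: 482, 240, 103, 59 bp.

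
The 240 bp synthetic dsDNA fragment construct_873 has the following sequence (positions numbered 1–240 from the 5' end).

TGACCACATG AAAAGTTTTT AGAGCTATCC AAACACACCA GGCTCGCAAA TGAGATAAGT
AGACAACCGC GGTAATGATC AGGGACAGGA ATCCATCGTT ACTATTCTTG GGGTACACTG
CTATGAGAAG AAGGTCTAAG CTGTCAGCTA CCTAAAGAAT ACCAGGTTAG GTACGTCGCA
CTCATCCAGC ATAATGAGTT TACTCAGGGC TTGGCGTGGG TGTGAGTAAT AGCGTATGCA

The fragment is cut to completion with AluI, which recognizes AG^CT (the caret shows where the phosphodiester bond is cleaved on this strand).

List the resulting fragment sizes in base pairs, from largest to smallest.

116, 93, 24, 7 bp

AluI sites (AGCT) start at positions 23, 139, 146.
AluI cuts after base 2 of each site, so after positions 24, 140, 147.
Linear molecule, 3 cuts → 4 fragments:
  1–24 → 24 bp
  25–140 → 116 bp
  141–147 → 7 bp
  148–240 → 93 bp
Sorted largest to smallest: 116, 93, 24, 7 bp.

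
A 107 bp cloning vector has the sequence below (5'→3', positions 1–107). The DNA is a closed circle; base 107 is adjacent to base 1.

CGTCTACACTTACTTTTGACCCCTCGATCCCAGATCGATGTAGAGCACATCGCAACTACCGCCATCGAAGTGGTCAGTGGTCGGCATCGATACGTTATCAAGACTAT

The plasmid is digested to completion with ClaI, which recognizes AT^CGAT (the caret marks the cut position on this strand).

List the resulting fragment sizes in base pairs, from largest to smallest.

55, 52 bp

ClaI sites (ATCGAT) start at positions 34, 86.
ClaI cuts after base 2 of each site, so after positions 35, 87.
Circular molecule, 2 cuts → 2 fragments:
  36–87 → 52 bp
  88–107 then 1–35 → 20 + 35 = 55 bp
Sorted largest to smallest: 55, 52 bp.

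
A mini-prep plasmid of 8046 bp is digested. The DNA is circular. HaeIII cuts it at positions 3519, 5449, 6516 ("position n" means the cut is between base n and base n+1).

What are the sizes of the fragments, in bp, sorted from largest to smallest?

5049, 1930, 1067 bp

Circular molecule, 3 cuts → 3 fragments:
  5449 − 3519 = 1930 bp
  6516 − 5449 = 1067 bp
  wrap: 8046 − 6516 + 3519 = 5049 bp
Sorted largest to smallest: 5049, 1930, 1067 bp.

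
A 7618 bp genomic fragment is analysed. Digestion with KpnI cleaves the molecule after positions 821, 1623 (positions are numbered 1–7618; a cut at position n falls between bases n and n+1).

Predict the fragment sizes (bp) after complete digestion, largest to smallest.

5995, 821, 802 bp

Linear molecule, 2 cuts → 3 fragments:
  821 − 0 = 821 bp
  1623 − 821 = 802 bp
  7618 − 1623 = 5995 bp
Sorted largest to smallest: 5995, 821, 802 bp.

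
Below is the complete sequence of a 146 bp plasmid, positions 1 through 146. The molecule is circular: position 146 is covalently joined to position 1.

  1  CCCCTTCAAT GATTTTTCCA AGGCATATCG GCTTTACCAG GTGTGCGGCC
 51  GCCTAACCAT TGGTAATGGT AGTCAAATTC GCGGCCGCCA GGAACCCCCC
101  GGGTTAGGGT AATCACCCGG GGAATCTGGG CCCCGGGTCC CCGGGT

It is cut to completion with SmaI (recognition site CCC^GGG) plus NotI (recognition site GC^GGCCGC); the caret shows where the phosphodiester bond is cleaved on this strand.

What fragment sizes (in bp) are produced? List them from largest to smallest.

50, 36, 18, 18, 16, 8 bp

SmaI sites (CCCGGG) start at positions 98, 116, 132, 140.
SmaI cuts after base 3 of each site, so after positions 100, 118, 134, 142.
NotI sites (GCGGCCGC) start at positions 45, 81.
NotI cuts after base 2 of each site, so after positions 46, 82.
Combined cut positions: 46, 82, 100, 118, 134, 142.
Circular molecule, 6 cuts → 6 fragments:
  47–82 → 36 bp
  83–100 → 18 bp
  101–118 → 18 bp
  119–134 → 16 bp
  135–142 → 8 bp
  143–146 then 1–46 → 4 + 46 = 50 bp
Sorted largest to smallest: 50, 36, 18, 18, 16, 8 bp.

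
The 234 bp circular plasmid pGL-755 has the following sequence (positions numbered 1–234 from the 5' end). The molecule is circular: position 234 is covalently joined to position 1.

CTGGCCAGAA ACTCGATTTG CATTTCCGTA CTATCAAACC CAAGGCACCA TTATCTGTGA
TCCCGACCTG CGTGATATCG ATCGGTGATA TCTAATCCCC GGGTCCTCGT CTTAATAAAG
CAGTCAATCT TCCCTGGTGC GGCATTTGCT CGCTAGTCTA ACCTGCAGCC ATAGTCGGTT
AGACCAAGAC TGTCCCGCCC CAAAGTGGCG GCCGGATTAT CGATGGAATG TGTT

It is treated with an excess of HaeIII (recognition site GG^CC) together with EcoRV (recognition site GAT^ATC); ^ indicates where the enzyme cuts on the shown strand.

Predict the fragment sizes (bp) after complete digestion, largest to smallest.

HaeIII sites (GGCC) start at positions 3, 210.
HaeIII cuts after base 2 of each site, so after positions 4, 211.
EcoRV sites (GATATC) start at positions 74, 87.
EcoRV cuts after base 3 of each site, so after positions 76, 89.
Combined cut positions: 4, 76, 89, 211.
Circular molecule, 4 cuts → 4 fragments:
  5–76 → 72 bp
  77–89 → 13 bp
  90–211 → 122 bp
  212–234 then 1–4 → 23 + 4 = 27 bp
Sorted largest to smallest: 122, 72, 27, 13 bp.

122, 72, 27, 13 bp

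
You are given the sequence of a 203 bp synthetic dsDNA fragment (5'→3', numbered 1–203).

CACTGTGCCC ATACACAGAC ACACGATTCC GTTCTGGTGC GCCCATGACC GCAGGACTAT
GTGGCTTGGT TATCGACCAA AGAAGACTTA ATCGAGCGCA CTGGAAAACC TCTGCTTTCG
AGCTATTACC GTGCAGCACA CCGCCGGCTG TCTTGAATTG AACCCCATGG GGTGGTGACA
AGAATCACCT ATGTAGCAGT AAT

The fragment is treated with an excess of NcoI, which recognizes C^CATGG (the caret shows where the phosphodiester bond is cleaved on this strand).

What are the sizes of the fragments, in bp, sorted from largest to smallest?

The NcoI site (CCATGG) starts at position 165.
NcoI cuts after the first base of each site, so after position 165.
Linear molecule, 1 cut → 2 fragments:
  1–165 → 165 bp
  166–203 → 38 bp
Sorted largest to smallest: 165, 38 bp.

165, 38 bp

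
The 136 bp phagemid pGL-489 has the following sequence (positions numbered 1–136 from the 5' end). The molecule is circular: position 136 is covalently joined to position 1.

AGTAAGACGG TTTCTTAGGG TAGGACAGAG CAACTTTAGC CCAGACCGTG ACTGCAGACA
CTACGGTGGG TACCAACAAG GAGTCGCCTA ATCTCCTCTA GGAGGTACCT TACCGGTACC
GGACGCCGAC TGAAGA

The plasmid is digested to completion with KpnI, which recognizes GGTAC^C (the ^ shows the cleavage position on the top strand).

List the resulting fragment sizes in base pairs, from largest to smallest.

90, 35, 11 bp

KpnI sites (GGTACC) start at positions 69, 104, 115.
KpnI cuts after base 5 of each site (before the last base), so after positions 73, 108, 119.
Circular molecule, 3 cuts → 3 fragments:
  74–108 → 35 bp
  109–119 → 11 bp
  120–136 then 1–73 → 17 + 73 = 90 bp
Sorted largest to smallest: 90, 35, 11 bp.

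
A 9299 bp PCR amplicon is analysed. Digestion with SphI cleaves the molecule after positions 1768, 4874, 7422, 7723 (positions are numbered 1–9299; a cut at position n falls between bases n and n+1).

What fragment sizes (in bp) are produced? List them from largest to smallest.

3106, 2548, 1768, 1576, 301 bp

Linear molecule, 4 cuts → 5 fragments:
  1768 − 0 = 1768 bp
  4874 − 1768 = 3106 bp
  7422 − 4874 = 2548 bp
  7723 − 7422 = 301 bp
  9299 − 7723 = 1576 bp
Sorted largest to smallest: 3106, 2548, 1768, 1576, 301 bp.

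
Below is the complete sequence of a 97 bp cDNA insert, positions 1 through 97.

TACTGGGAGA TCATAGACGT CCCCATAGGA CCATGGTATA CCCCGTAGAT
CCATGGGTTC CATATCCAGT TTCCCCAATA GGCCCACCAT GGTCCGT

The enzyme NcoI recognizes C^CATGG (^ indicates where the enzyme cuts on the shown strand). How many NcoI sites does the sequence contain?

3

CCATGG occurs starting at positions 31, 51, 87.
NcoI cuts at 3 sites.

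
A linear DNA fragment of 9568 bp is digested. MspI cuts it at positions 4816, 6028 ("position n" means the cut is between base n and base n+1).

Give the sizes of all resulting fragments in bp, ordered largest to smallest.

Linear molecule, 2 cuts → 3 fragments:
  4816 − 0 = 4816 bp
  6028 − 4816 = 1212 bp
  9568 − 6028 = 3540 bp
Sorted largest to smallest: 4816, 3540, 1212 bp.

4816, 3540, 1212 bp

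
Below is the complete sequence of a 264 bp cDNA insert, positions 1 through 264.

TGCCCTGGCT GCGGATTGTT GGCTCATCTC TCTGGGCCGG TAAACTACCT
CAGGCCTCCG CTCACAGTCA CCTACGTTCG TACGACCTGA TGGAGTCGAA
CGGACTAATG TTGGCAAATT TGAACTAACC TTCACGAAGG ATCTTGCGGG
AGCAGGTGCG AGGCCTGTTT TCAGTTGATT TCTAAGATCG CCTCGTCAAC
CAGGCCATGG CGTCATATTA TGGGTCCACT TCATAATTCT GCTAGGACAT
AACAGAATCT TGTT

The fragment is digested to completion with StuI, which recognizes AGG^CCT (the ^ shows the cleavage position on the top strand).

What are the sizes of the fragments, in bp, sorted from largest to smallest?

109, 101, 54 bp

StuI sites (AGGCCT) start at positions 52, 161.
StuI cuts after base 3 of each site, so after positions 54, 163.
Linear molecule, 2 cuts → 3 fragments:
  1–54 → 54 bp
  55–163 → 109 bp
  164–264 → 101 bp
Sorted largest to smallest: 109, 101, 54 bp.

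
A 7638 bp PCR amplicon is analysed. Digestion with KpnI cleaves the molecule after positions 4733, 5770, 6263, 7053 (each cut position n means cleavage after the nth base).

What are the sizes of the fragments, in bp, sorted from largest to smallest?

4733, 1037, 790, 585, 493 bp

Linear molecule, 4 cuts → 5 fragments:
  4733 − 0 = 4733 bp
  5770 − 4733 = 1037 bp
  6263 − 5770 = 493 bp
  7053 − 6263 = 790 bp
  7638 − 7053 = 585 bp
Sorted largest to smallest: 4733, 1037, 790, 585, 493 bp.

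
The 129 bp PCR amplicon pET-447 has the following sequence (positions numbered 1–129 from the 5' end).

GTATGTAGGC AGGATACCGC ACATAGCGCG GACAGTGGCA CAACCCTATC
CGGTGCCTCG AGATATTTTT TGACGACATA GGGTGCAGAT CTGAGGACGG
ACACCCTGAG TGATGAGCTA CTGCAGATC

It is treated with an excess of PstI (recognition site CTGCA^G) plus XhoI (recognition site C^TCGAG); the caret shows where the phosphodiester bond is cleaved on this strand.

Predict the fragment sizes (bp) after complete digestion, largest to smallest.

The PstI site (CTGCAG) starts at position 121.
PstI cuts after base 5 of each site (before the last base), so after position 125.
The XhoI site (CTCGAG) starts at position 57.
XhoI cuts after the first base of each site, so after position 57.
Combined cut positions: 57, 125.
Linear molecule, 2 cuts → 3 fragments:
  1–57 → 57 bp
  58–125 → 68 bp
  126–129 → 4 bp
Sorted largest to smallest: 68, 57, 4 bp.

68, 57, 4 bp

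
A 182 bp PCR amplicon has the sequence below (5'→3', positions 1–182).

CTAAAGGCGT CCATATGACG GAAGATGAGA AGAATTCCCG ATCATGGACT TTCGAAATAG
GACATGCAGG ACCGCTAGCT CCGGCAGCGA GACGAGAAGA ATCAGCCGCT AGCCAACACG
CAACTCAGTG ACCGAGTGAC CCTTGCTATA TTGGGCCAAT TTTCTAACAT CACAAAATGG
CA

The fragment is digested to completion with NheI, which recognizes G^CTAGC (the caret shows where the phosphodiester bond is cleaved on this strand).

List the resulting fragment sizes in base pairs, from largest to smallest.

74, 74, 34 bp

NheI sites (GCTAGC) start at positions 74, 108.
NheI cuts after the first base of each site, so after positions 74, 108.
Linear molecule, 2 cuts → 3 fragments:
  1–74 → 74 bp
  75–108 → 34 bp
  109–182 → 74 bp
Sorted largest to smallest: 74, 74, 34 bp.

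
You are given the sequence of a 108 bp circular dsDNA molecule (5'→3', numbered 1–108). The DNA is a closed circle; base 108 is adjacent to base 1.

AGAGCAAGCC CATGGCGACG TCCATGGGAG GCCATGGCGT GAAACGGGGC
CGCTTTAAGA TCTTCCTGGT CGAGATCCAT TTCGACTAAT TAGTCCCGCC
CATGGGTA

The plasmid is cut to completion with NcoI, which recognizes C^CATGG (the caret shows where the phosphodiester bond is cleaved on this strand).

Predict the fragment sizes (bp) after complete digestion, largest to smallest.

68, 18, 12, 10 bp

NcoI sites (CCATGG) start at positions 10, 22, 32, 100.
NcoI cuts after the first base of each site, so after positions 10, 22, 32, 100.
Circular molecule, 4 cuts → 4 fragments:
  11–22 → 12 bp
  23–32 → 10 bp
  33–100 → 68 bp
  101–108 then 1–10 → 8 + 10 = 18 bp
Sorted largest to smallest: 68, 18, 12, 10 bp.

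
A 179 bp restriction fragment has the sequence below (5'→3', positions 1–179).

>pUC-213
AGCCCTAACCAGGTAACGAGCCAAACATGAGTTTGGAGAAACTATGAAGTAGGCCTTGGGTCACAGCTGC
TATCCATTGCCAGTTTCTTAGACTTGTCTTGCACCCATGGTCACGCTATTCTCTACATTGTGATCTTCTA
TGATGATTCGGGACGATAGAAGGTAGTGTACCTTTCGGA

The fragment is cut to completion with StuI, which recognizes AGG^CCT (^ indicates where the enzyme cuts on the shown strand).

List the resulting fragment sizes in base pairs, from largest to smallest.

126, 53 bp

The StuI site (AGGCCT) starts at position 51.
StuI cuts after base 3 of each site, so after position 53.
Linear molecule, 1 cut → 2 fragments:
  1–53 → 53 bp
  54–179 → 126 bp
Sorted largest to smallest: 126, 53 bp.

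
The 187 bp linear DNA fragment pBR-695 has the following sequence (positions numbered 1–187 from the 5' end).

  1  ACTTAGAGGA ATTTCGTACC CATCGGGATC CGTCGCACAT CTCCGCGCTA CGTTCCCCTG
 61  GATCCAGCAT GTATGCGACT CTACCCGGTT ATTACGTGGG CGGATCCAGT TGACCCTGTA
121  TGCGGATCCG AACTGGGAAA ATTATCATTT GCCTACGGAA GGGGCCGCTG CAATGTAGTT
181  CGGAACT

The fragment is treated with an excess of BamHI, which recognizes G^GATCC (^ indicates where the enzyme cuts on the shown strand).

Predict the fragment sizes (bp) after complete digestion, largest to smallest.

63, 42, 34, 26, 22 bp

BamHI sites (GGATCC) start at positions 26, 60, 102, 124.
BamHI cuts after the first base of each site, so after positions 26, 60, 102, 124.
Linear molecule, 4 cuts → 5 fragments:
  1–26 → 26 bp
  27–60 → 34 bp
  61–102 → 42 bp
  103–124 → 22 bp
  125–187 → 63 bp
Sorted largest to smallest: 63, 42, 34, 26, 22 bp.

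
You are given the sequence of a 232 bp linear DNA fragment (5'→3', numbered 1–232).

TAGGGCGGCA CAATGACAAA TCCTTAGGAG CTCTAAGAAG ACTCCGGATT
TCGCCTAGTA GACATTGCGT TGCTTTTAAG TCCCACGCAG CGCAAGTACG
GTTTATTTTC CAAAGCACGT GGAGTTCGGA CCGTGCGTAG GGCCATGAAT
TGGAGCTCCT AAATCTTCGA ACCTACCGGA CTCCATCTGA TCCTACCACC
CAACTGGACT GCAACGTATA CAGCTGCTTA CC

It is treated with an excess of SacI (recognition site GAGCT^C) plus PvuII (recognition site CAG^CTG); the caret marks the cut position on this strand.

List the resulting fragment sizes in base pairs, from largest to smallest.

SacI sites (GAGCTC) start at positions 28, 153.
SacI cuts after base 5 of each site (before the last base), so after positions 32, 157.
The PvuII site (CAGCTG) starts at position 221.
PvuII cuts after base 3 of each site, so after position 223.
Combined cut positions: 32, 157, 223.
Linear molecule, 3 cuts → 4 fragments:
  1–32 → 32 bp
  33–157 → 125 bp
  158–223 → 66 bp
  224–232 → 9 bp
Sorted largest to smallest: 125, 66, 32, 9 bp.

125, 66, 32, 9 bp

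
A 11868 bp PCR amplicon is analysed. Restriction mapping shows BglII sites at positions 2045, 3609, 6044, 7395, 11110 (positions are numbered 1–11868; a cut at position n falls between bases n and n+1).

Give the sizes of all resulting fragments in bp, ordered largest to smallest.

3715, 2435, 2045, 1564, 1351, 758 bp

Linear molecule, 5 cuts → 6 fragments:
  2045 − 0 = 2045 bp
  3609 − 2045 = 1564 bp
  6044 − 3609 = 2435 bp
  7395 − 6044 = 1351 bp
  11110 − 7395 = 3715 bp
  11868 − 11110 = 758 bp
Sorted largest to smallest: 3715, 2435, 2045, 1564, 1351, 758 bp.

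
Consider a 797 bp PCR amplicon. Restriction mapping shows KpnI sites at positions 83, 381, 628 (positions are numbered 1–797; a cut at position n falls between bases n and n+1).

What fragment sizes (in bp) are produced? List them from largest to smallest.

Linear molecule, 3 cuts → 4 fragments:
  83 − 0 = 83 bp
  381 − 83 = 298 bp
  628 − 381 = 247 bp
  797 − 628 = 169 bp
Sorted largest to smallest: 298, 247, 169, 83 bp.

298, 247, 169, 83 bp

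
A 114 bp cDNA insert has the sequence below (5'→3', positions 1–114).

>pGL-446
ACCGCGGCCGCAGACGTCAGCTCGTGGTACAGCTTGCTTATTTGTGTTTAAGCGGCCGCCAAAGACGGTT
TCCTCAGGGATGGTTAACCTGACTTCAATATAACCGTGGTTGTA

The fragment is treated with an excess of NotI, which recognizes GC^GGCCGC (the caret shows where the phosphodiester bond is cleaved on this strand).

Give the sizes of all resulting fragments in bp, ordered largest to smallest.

NotI sites (GCGGCCGC) start at positions 4, 52.
NotI cuts after base 2 of each site, so after positions 5, 53.
Linear molecule, 2 cuts → 3 fragments:
  1–5 → 5 bp
  6–53 → 48 bp
  54–114 → 61 bp
Sorted largest to smallest: 61, 48, 5 bp.

61, 48, 5 bp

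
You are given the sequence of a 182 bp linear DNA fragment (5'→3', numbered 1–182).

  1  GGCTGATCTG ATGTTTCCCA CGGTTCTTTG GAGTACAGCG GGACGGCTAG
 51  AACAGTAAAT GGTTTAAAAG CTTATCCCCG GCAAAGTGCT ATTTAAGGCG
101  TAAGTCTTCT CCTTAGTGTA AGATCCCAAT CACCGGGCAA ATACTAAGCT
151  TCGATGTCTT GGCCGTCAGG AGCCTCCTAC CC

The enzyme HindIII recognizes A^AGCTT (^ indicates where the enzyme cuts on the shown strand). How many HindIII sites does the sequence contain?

2

AAGCTT occurs starting at positions 68, 146.
HindIII cuts at 2 sites.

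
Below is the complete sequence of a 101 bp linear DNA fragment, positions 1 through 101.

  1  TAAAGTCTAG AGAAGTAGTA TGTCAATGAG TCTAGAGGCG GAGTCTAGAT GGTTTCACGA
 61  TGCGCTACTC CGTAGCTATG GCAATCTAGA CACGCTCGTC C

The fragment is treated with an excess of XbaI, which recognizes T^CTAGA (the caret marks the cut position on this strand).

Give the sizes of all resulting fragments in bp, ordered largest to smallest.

41, 25, 16, 13, 6 bp

XbaI sites (TCTAGA) start at positions 6, 31, 44, 85.
XbaI cuts after the first base of each site, so after positions 6, 31, 44, 85.
Linear molecule, 4 cuts → 5 fragments:
  1–6 → 6 bp
  7–31 → 25 bp
  32–44 → 13 bp
  45–85 → 41 bp
  86–101 → 16 bp
Sorted largest to smallest: 41, 25, 16, 13, 6 bp.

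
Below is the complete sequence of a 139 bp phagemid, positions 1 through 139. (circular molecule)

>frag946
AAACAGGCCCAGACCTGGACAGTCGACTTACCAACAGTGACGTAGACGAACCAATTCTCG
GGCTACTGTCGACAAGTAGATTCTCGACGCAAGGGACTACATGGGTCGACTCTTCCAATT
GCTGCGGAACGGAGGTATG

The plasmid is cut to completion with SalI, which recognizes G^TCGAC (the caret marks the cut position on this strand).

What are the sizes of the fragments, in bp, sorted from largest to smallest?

SalI sites (GTCGAC) start at positions 22, 68, 105.
SalI cuts after the first base of each site, so after positions 22, 68, 105.
Circular molecule, 3 cuts → 3 fragments:
  23–68 → 46 bp
  69–105 → 37 bp
  106–139 then 1–22 → 34 + 22 = 56 bp
Sorted largest to smallest: 56, 46, 37 bp.

56, 46, 37 bp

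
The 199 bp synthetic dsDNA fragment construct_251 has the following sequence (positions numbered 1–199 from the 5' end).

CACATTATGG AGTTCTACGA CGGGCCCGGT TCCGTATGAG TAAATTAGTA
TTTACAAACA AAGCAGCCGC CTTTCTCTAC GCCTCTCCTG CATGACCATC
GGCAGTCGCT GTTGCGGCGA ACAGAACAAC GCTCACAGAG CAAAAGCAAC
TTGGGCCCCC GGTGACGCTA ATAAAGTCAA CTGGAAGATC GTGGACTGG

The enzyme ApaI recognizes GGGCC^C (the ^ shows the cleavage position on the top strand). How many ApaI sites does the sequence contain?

2

GGGCCC occurs starting at positions 22, 153.
ApaI cuts at 2 sites.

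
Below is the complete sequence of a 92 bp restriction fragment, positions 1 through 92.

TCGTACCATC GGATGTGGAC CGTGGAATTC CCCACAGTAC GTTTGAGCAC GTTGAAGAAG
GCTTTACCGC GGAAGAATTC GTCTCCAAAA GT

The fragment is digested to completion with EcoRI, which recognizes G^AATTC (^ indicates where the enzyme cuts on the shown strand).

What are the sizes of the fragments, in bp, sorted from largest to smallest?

50, 25, 17 bp

EcoRI sites (GAATTC) start at positions 25, 75.
EcoRI cuts after the first base of each site, so after positions 25, 75.
Linear molecule, 2 cuts → 3 fragments:
  1–25 → 25 bp
  26–75 → 50 bp
  76–92 → 17 bp
Sorted largest to smallest: 50, 25, 17 bp.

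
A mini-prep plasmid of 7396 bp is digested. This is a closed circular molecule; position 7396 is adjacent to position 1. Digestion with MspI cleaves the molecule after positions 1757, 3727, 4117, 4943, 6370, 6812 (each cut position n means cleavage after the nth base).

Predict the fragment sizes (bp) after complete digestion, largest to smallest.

2341, 1970, 1427, 826, 442, 390 bp

Circular molecule, 6 cuts → 6 fragments:
  3727 − 1757 = 1970 bp
  4117 − 3727 = 390 bp
  4943 − 4117 = 826 bp
  6370 − 4943 = 1427 bp
  6812 − 6370 = 442 bp
  wrap: 7396 − 6812 + 1757 = 2341 bp
Sorted largest to smallest: 2341, 1970, 1427, 826, 442, 390 bp.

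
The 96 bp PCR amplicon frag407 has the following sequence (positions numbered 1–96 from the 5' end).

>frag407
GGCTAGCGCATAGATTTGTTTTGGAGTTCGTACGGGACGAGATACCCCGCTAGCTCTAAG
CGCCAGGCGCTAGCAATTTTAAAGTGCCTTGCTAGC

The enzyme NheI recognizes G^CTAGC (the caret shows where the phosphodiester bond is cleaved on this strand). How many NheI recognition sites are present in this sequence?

GCTAGC occurs starting at positions 2, 49, 69, 91.
NheI cuts at 4 sites.

4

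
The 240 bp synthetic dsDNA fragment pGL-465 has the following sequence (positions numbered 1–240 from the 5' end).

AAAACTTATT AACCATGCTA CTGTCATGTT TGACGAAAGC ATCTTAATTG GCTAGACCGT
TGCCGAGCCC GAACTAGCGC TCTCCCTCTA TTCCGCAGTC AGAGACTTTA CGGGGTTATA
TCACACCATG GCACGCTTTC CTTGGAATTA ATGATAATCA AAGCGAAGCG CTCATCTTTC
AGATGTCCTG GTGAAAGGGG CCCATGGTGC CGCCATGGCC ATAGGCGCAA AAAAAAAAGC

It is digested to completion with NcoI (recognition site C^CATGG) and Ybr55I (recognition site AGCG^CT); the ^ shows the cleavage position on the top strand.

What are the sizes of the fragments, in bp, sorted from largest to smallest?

79, 47, 44, 32, 27, 11 bp

NcoI sites (CCATGG) start at positions 126, 202, 213.
NcoI cuts after the first base of each site, so after positions 126, 202, 213.
Ybr55I sites (AGCGCT) start at positions 76, 167.
Ybr55I cuts after base 4 of each site, so after positions 79, 170.
Combined cut positions: 79, 126, 170, 202, 213.
Linear molecule, 5 cuts → 6 fragments:
  1–79 → 79 bp
  80–126 → 47 bp
  127–170 → 44 bp
  171–202 → 32 bp
  203–213 → 11 bp
  214–240 → 27 bp
Sorted largest to smallest: 79, 47, 44, 32, 27, 11 bp.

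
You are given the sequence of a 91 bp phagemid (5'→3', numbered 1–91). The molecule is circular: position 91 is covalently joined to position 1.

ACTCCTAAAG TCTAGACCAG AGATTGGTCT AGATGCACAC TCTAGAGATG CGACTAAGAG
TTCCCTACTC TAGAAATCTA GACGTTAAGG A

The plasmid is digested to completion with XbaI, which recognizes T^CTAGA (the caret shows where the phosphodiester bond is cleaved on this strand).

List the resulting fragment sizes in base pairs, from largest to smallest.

28, 25, 17, 13, 8 bp

XbaI sites (TCTAGA) start at positions 11, 28, 41, 69, 77.
XbaI cuts after the first base of each site, so after positions 11, 28, 41, 69, 77.
Circular molecule, 5 cuts → 5 fragments:
  12–28 → 17 bp
  29–41 → 13 bp
  42–69 → 28 bp
  70–77 → 8 bp
  78–91 then 1–11 → 14 + 11 = 25 bp
Sorted largest to smallest: 28, 25, 17, 13, 8 bp.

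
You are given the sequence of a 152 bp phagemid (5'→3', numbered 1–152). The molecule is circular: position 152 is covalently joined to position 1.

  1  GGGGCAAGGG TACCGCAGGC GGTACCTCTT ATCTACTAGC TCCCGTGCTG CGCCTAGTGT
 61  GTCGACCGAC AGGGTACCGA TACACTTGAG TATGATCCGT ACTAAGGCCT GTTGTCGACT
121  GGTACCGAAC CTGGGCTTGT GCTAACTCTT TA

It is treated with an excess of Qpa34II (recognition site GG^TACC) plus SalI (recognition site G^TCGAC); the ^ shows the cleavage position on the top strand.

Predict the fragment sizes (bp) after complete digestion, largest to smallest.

40, 40, 39, 13, 12, 8 bp

Qpa34II sites (GGTACC) start at positions 9, 21, 73, 121.
Qpa34II cuts after base 2 of each site, so after positions 10, 22, 74, 122.
SalI sites (GTCGAC) start at positions 61, 114.
SalI cuts after the first base of each site, so after positions 61, 114.
Combined cut positions: 10, 22, 61, 74, 114, 122.
Circular molecule, 6 cuts → 6 fragments:
  11–22 → 12 bp
  23–61 → 39 bp
  62–74 → 13 bp
  75–114 → 40 bp
  115–122 → 8 bp
  123–152 then 1–10 → 30 + 10 = 40 bp
Sorted largest to smallest: 40, 40, 39, 13, 12, 8 bp.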